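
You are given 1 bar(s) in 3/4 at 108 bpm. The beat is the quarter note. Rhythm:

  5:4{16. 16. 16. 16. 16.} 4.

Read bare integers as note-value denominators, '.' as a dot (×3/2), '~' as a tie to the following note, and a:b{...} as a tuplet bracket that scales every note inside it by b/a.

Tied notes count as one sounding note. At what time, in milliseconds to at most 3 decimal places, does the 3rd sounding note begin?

note 3 onset = 3/5b = 333.333ms

1. 0.0ms @ 0 + 166.667ms (3/10)
2. 166.667ms @ 3/10 + 166.667ms (3/10)
3. 333.333ms @ 3/5 + 166.667ms (3/10)
4. 500.0ms @ 9/10 + 166.667ms (3/10)
5. 666.667ms @ 6/5 + 166.667ms (3/10)
6. 833.333ms @ 3/2 + 833.333ms (3/2)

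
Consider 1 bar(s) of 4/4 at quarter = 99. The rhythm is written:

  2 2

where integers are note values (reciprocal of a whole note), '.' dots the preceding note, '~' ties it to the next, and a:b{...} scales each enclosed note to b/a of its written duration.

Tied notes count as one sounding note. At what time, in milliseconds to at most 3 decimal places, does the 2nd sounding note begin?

1. 0.0ms @ 0 + 1212.121ms (2)
2. 1212.121ms @ 2 + 1212.121ms (2)

note 2 onset = 2b = 1212.121ms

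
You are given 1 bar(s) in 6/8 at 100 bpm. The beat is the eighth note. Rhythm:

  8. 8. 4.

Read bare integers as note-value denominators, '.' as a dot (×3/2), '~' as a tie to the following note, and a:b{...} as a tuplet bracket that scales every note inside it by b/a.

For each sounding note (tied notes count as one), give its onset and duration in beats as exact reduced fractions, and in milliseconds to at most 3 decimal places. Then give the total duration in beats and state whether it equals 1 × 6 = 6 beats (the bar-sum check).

1) 0.0ms=0b +900.0ms=3/2b
2) 900.0ms=3/2b +900.0ms=3/2b
3) 1800.0ms=3b +1800.0ms=3b
Σ=6b of 6 (100bpm 6/8) — PASS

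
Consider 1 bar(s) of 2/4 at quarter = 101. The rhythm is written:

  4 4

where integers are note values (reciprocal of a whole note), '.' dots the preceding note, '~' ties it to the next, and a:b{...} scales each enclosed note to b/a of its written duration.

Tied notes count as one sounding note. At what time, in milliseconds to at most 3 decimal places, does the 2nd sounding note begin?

note 2 onset = 1b = 594.059ms

1. 0.0ms @ 0 + 594.059ms (1)
2. 594.059ms @ 1 + 594.059ms (1)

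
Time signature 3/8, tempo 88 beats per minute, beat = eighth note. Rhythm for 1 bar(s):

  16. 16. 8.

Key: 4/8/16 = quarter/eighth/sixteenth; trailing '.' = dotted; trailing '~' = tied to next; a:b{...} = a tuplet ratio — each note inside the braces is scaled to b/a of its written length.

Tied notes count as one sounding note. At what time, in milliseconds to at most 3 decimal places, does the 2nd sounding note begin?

1. 0.0ms @ 0 + 511.364ms (3/4)
2. 511.364ms @ 3/4 + 511.364ms (3/4)
3. 1022.727ms @ 3/2 + 1022.727ms (3/2)

note 2 onset = 3/4b = 511.364ms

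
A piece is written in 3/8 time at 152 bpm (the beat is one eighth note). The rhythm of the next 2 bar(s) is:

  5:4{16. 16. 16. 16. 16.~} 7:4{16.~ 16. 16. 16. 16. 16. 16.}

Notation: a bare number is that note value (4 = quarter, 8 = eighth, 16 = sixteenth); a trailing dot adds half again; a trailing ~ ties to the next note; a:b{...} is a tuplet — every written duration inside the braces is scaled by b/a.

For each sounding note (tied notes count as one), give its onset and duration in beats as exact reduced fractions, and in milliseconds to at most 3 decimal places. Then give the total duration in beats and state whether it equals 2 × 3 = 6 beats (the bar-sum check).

1) 0.0ms=0b +236.842ms=3/5b
2) 236.842ms=3/5b +236.842ms=3/5b
3) 473.684ms=6/5b +236.842ms=3/5b
4) 710.526ms=9/5b +236.842ms=3/5b
5) 947.368ms=12/5b +575.188ms=51/35b
6) 1522.556ms=27/7b +169.173ms=3/7b
7) 1691.729ms=30/7b +169.173ms=3/7b
8) 1860.902ms=33/7b +169.173ms=3/7b
9) 2030.075ms=36/7b +169.173ms=3/7b
10) 2199.248ms=39/7b +169.173ms=3/7b
Σ=6b of 6 (152bpm 3/8) — PASS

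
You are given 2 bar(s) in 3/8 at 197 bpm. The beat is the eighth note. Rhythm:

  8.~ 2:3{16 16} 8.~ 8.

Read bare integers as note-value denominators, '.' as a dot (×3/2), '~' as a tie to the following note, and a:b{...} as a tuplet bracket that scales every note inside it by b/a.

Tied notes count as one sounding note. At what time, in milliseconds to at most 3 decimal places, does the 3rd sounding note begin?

note 3 onset = 3b = 913.706ms

1. 0.0ms @ 0 + 685.279ms (9/4)
2. 685.279ms @ 9/4 + 228.426ms (3/4)
3. 913.706ms @ 3 + 913.706ms (3)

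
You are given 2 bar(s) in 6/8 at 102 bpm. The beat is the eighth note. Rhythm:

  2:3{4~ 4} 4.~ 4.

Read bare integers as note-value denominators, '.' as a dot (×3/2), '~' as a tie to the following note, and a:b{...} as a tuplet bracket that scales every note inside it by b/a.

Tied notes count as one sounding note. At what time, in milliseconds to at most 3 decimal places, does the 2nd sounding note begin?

note 2 onset = 6b = 3529.412ms

1. 0.0ms @ 0 + 3529.412ms (6)
2. 3529.412ms @ 6 + 3529.412ms (6)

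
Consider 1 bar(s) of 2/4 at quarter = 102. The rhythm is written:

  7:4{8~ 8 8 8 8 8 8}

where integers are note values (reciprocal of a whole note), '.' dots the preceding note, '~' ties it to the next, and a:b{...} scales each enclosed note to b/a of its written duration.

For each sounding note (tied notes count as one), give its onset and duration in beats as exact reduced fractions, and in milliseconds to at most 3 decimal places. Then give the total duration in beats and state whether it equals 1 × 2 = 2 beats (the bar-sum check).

1) 0.0ms=0b +336.134ms=4/7b
2) 336.134ms=4/7b +168.067ms=2/7b
3) 504.202ms=6/7b +168.067ms=2/7b
4) 672.269ms=8/7b +168.067ms=2/7b
5) 840.336ms=10/7b +168.067ms=2/7b
6) 1008.403ms=12/7b +168.067ms=2/7b
Σ=2b of 2 (102bpm 2/4) — PASS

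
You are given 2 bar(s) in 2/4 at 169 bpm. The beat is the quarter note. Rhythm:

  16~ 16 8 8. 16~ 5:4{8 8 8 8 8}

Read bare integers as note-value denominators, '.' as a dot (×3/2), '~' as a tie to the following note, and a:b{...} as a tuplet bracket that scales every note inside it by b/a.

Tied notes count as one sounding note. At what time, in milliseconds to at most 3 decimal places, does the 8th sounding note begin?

1. 0.0ms @ 0 + 177.515ms (1/2)
2. 177.515ms @ 1/2 + 177.515ms (1/2)
3. 355.03ms @ 1 + 266.272ms (3/4)
4. 621.302ms @ 7/4 + 230.769ms (13/20)
5. 852.071ms @ 12/5 + 142.012ms (2/5)
6. 994.083ms @ 14/5 + 142.012ms (2/5)
7. 1136.095ms @ 16/5 + 142.012ms (2/5)
8. 1278.107ms @ 18/5 + 142.012ms (2/5)

note 8 onset = 18/5b = 1278.107ms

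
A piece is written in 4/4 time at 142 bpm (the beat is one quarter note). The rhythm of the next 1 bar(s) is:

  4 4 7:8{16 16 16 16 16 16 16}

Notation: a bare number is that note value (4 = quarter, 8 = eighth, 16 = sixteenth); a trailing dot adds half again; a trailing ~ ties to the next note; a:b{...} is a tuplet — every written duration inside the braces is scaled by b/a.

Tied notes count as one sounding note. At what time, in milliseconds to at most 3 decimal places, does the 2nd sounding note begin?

note 2 onset = 1b = 422.535ms

1. 0.0ms @ 0 + 422.535ms (1)
2. 422.535ms @ 1 + 422.535ms (1)
3. 845.07ms @ 2 + 120.724ms (2/7)
4. 965.795ms @ 16/7 + 120.724ms (2/7)
5. 1086.519ms @ 18/7 + 120.724ms (2/7)
6. 1207.243ms @ 20/7 + 120.724ms (2/7)
7. 1327.968ms @ 22/7 + 120.724ms (2/7)
8. 1448.692ms @ 24/7 + 120.724ms (2/7)
9. 1569.416ms @ 26/7 + 120.724ms (2/7)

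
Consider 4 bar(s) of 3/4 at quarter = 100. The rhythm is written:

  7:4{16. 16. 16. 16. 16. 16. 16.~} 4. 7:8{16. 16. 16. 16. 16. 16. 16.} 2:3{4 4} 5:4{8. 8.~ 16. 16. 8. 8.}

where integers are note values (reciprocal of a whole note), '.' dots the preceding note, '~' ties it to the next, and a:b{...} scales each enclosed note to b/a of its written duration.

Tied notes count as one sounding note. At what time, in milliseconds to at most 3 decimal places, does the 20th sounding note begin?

note 20 onset = 54/5b = 6480.0ms

1. 0.0ms @ 0 + 128.571ms (3/14)
2. 128.571ms @ 3/14 + 128.571ms (3/14)
3. 257.143ms @ 3/7 + 128.571ms (3/14)
4. 385.714ms @ 9/14 + 128.571ms (3/14)
5. 514.286ms @ 6/7 + 128.571ms (3/14)
6. 642.857ms @ 15/14 + 128.571ms (3/14)
7. 771.429ms @ 9/7 + 1028.571ms (12/7)
8. 1800.0ms @ 3 + 257.143ms (3/7)
9. 2057.143ms @ 24/7 + 257.143ms (3/7)
10. 2314.286ms @ 27/7 + 257.143ms (3/7)
11. 2571.429ms @ 30/7 + 257.143ms (3/7)
12. 2828.571ms @ 33/7 + 257.143ms (3/7)
13. 3085.714ms @ 36/7 + 257.143ms (3/7)
14. 3342.857ms @ 39/7 + 257.143ms (3/7)
15. 3600.0ms @ 6 + 900.0ms (3/2)
16. 4500.0ms @ 15/2 + 900.0ms (3/2)
17. 5400.0ms @ 9 + 360.0ms (3/5)
18. 5760.0ms @ 48/5 + 540.0ms (9/10)
19. 6300.0ms @ 21/2 + 180.0ms (3/10)
20. 6480.0ms @ 54/5 + 360.0ms (3/5)
21. 6840.0ms @ 57/5 + 360.0ms (3/5)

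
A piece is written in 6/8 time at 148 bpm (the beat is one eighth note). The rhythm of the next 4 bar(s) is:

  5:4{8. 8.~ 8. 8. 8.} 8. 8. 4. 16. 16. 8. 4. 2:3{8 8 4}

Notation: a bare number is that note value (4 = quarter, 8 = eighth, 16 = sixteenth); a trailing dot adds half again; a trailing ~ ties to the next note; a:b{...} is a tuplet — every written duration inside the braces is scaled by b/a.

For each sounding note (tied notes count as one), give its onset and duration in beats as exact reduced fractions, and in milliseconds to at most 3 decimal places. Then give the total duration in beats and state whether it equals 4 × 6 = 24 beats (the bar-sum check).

1) 0.0ms=0b +486.486ms=6/5b
2) 486.486ms=6/5b +972.973ms=12/5b
3) 1459.459ms=18/5b +486.486ms=6/5b
4) 1945.946ms=24/5b +486.486ms=6/5b
5) 2432.432ms=6b +608.108ms=3/2b
6) 3040.541ms=15/2b +608.108ms=3/2b
7) 3648.649ms=9b +1216.216ms=3b
8) 4864.865ms=12b +304.054ms=3/4b
9) 5168.919ms=51/4b +304.054ms=3/4b
10) 5472.973ms=27/2b +608.108ms=3/2b
11) 6081.081ms=15b +1216.216ms=3b
12) 7297.297ms=18b +608.108ms=3/2b
13) 7905.405ms=39/2b +608.108ms=3/2b
14) 8513.514ms=21b +1216.216ms=3b
Σ=24b of 24 (148bpm 6/8) — PASS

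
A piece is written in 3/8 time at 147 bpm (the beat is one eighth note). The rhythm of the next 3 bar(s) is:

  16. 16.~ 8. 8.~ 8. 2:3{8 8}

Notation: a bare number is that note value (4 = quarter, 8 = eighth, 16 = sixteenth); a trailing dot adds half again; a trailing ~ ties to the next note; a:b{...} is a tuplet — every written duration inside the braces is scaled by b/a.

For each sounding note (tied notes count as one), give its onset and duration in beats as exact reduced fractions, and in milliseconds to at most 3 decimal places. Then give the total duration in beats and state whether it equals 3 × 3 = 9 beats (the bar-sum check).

1) 0.0ms=0b +306.122ms=3/4b
2) 306.122ms=3/4b +918.367ms=9/4b
3) 1224.49ms=3b +1224.49ms=3b
4) 2448.98ms=6b +612.245ms=3/2b
5) 3061.224ms=15/2b +612.245ms=3/2b
Σ=9b of 9 (147bpm 3/8) — PASS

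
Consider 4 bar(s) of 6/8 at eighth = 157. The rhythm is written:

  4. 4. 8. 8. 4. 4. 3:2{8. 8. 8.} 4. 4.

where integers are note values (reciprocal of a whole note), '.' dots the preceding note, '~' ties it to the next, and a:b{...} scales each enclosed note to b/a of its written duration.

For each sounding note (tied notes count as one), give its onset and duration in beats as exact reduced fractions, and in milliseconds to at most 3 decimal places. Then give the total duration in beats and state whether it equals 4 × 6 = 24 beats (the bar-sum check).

1) 0.0ms=0b +1146.497ms=3b
2) 1146.497ms=3b +1146.497ms=3b
3) 2292.994ms=6b +573.248ms=3/2b
4) 2866.242ms=15/2b +573.248ms=3/2b
5) 3439.49ms=9b +1146.497ms=3b
6) 4585.987ms=12b +1146.497ms=3b
7) 5732.484ms=15b +382.166ms=1b
8) 6114.65ms=16b +382.166ms=1b
9) 6496.815ms=17b +382.166ms=1b
10) 6878.981ms=18b +1146.497ms=3b
11) 8025.478ms=21b +1146.497ms=3b
Σ=24b of 24 (157bpm 6/8) — PASS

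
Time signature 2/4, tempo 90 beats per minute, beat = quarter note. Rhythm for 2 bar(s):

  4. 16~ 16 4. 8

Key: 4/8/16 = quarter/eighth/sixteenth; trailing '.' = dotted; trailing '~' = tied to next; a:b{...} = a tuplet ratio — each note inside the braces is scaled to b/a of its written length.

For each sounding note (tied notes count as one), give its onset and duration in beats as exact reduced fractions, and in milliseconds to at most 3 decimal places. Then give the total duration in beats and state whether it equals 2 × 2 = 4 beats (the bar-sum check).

1) 0.0ms=0b +1000.0ms=3/2b
2) 1000.0ms=3/2b +333.333ms=1/2b
3) 1333.333ms=2b +1000.0ms=3/2b
4) 2333.333ms=7/2b +333.333ms=1/2b
Σ=4b of 4 (90bpm 2/4) — PASS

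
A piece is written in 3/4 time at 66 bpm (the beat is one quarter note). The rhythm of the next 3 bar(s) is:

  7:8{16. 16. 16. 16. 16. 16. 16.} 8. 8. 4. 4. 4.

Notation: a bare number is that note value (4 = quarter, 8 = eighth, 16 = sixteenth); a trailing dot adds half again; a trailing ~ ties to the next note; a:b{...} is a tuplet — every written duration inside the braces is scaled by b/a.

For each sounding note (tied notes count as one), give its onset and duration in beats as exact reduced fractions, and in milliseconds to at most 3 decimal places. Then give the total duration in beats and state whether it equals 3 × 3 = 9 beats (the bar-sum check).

1) 0.0ms=0b +389.61ms=3/7b
2) 389.61ms=3/7b +389.61ms=3/7b
3) 779.221ms=6/7b +389.61ms=3/7b
4) 1168.831ms=9/7b +389.61ms=3/7b
5) 1558.442ms=12/7b +389.61ms=3/7b
6) 1948.052ms=15/7b +389.61ms=3/7b
7) 2337.662ms=18/7b +389.61ms=3/7b
8) 2727.273ms=3b +681.818ms=3/4b
9) 3409.091ms=15/4b +681.818ms=3/4b
10) 4090.909ms=9/2b +1363.636ms=3/2b
11) 5454.545ms=6b +1363.636ms=3/2b
12) 6818.182ms=15/2b +1363.636ms=3/2b
Σ=9b of 9 (66bpm 3/4) — PASS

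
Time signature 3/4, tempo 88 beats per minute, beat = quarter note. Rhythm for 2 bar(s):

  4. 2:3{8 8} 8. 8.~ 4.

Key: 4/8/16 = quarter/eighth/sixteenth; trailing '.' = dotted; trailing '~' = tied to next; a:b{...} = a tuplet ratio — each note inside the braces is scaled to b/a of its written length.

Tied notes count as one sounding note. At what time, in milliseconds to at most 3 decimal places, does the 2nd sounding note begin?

note 2 onset = 3/2b = 1022.727ms

1. 0.0ms @ 0 + 1022.727ms (3/2)
2. 1022.727ms @ 3/2 + 511.364ms (3/4)
3. 1534.091ms @ 9/4 + 511.364ms (3/4)
4. 2045.455ms @ 3 + 511.364ms (3/4)
5. 2556.818ms @ 15/4 + 1534.091ms (9/4)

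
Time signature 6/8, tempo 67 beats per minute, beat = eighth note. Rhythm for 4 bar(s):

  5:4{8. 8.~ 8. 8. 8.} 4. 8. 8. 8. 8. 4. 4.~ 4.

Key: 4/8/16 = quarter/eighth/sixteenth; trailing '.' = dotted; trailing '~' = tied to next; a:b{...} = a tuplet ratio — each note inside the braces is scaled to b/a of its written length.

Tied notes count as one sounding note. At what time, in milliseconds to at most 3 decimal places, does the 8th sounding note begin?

note 8 onset = 12b = 10746.269ms

1. 0.0ms @ 0 + 1074.627ms (6/5)
2. 1074.627ms @ 6/5 + 2149.254ms (12/5)
3. 3223.881ms @ 18/5 + 1074.627ms (6/5)
4. 4298.507ms @ 24/5 + 1074.627ms (6/5)
5. 5373.134ms @ 6 + 2686.567ms (3)
6. 8059.701ms @ 9 + 1343.284ms (3/2)
7. 9402.985ms @ 21/2 + 1343.284ms (3/2)
8. 10746.269ms @ 12 + 1343.284ms (3/2)
9. 12089.552ms @ 27/2 + 1343.284ms (3/2)
10. 13432.836ms @ 15 + 2686.567ms (3)
11. 16119.403ms @ 18 + 5373.134ms (6)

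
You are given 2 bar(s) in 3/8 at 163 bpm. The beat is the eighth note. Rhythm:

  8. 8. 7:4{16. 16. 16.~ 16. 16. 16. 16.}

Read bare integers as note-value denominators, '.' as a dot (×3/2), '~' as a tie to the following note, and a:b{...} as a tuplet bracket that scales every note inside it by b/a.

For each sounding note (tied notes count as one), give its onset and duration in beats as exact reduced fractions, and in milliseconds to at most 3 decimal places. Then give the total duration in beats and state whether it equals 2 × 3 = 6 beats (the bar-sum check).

1) 0.0ms=0b +552.147ms=3/2b
2) 552.147ms=3/2b +552.147ms=3/2b
3) 1104.294ms=3b +157.756ms=3/7b
4) 1262.051ms=24/7b +157.756ms=3/7b
5) 1419.807ms=27/7b +315.513ms=6/7b
6) 1735.32ms=33/7b +157.756ms=3/7b
7) 1893.076ms=36/7b +157.756ms=3/7b
8) 2050.833ms=39/7b +157.756ms=3/7b
Σ=6b of 6 (163bpm 3/8) — PASS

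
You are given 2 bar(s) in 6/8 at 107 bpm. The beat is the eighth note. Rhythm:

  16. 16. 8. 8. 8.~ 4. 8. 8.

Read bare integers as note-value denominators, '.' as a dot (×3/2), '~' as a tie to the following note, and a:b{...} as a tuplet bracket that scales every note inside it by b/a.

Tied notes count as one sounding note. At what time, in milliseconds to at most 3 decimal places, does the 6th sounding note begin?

1. 0.0ms @ 0 + 420.561ms (3/4)
2. 420.561ms @ 3/4 + 420.561ms (3/4)
3. 841.121ms @ 3/2 + 841.121ms (3/2)
4. 1682.243ms @ 3 + 841.121ms (3/2)
5. 2523.364ms @ 9/2 + 2523.364ms (9/2)
6. 5046.729ms @ 9 + 841.121ms (3/2)
7. 5887.85ms @ 21/2 + 841.121ms (3/2)

note 6 onset = 9b = 5046.729ms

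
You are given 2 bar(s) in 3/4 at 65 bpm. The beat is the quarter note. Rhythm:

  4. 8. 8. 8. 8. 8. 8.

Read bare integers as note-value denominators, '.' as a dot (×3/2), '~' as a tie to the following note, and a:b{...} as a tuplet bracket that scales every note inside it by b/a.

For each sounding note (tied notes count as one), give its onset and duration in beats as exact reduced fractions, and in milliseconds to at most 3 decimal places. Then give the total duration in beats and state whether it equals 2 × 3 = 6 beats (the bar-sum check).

1) 0.0ms=0b +1384.615ms=3/2b
2) 1384.615ms=3/2b +692.308ms=3/4b
3) 2076.923ms=9/4b +692.308ms=3/4b
4) 2769.231ms=3b +692.308ms=3/4b
5) 3461.538ms=15/4b +692.308ms=3/4b
6) 4153.846ms=9/2b +692.308ms=3/4b
7) 4846.154ms=21/4b +692.308ms=3/4b
Σ=6b of 6 (65bpm 3/4) — PASS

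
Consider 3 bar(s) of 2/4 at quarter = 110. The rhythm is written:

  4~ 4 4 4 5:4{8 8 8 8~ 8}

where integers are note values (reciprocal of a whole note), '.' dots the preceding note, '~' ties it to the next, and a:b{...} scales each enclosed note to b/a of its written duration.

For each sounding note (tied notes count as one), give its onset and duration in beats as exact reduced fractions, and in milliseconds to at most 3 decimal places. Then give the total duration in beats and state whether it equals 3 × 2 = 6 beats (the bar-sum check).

1) 0.0ms=0b +1090.909ms=2b
2) 1090.909ms=2b +545.455ms=1b
3) 1636.364ms=3b +545.455ms=1b
4) 2181.818ms=4b +218.182ms=2/5b
5) 2400.0ms=22/5b +218.182ms=2/5b
6) 2618.182ms=24/5b +218.182ms=2/5b
7) 2836.364ms=26/5b +436.364ms=4/5b
Σ=6b of 6 (110bpm 2/4) — PASS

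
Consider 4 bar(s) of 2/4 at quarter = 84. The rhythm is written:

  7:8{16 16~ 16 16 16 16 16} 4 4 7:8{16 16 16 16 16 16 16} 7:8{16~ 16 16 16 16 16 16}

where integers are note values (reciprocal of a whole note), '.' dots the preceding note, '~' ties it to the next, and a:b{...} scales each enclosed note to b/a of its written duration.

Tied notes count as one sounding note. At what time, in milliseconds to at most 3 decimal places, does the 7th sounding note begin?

1. 0.0ms @ 0 + 204.082ms (2/7)
2. 204.082ms @ 2/7 + 408.163ms (4/7)
3. 612.245ms @ 6/7 + 204.082ms (2/7)
4. 816.327ms @ 8/7 + 204.082ms (2/7)
5. 1020.408ms @ 10/7 + 204.082ms (2/7)
6. 1224.49ms @ 12/7 + 204.082ms (2/7)
7. 1428.571ms @ 2 + 714.286ms (1)
8. 2142.857ms @ 3 + 714.286ms (1)
9. 2857.143ms @ 4 + 204.082ms (2/7)
10. 3061.224ms @ 30/7 + 204.082ms (2/7)
11. 3265.306ms @ 32/7 + 204.082ms (2/7)
12. 3469.388ms @ 34/7 + 204.082ms (2/7)
13. 3673.469ms @ 36/7 + 204.082ms (2/7)
14. 3877.551ms @ 38/7 + 204.082ms (2/7)
15. 4081.633ms @ 40/7 + 204.082ms (2/7)
16. 4285.714ms @ 6 + 408.163ms (4/7)
17. 4693.878ms @ 46/7 + 204.082ms (2/7)
18. 4897.959ms @ 48/7 + 204.082ms (2/7)
19. 5102.041ms @ 50/7 + 204.082ms (2/7)
20. 5306.122ms @ 52/7 + 204.082ms (2/7)
21. 5510.204ms @ 54/7 + 204.082ms (2/7)

note 7 onset = 2b = 1428.571ms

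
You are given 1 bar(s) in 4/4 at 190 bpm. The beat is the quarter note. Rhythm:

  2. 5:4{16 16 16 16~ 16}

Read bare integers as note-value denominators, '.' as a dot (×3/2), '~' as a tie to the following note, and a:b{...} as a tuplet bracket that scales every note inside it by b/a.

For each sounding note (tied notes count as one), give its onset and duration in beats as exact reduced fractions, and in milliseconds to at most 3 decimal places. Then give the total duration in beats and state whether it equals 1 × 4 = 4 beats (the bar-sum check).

1) 0.0ms=0b +947.368ms=3b
2) 947.368ms=3b +63.158ms=1/5b
3) 1010.526ms=16/5b +63.158ms=1/5b
4) 1073.684ms=17/5b +63.158ms=1/5b
5) 1136.842ms=18/5b +126.316ms=2/5b
Σ=4b of 4 (190bpm 4/4) — PASS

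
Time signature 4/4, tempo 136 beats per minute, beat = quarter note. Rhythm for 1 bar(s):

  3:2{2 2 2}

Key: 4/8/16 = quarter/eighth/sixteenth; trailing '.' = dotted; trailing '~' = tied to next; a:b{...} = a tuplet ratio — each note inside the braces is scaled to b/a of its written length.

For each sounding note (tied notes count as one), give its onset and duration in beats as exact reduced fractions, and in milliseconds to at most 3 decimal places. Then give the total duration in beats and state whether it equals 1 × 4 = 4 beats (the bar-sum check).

1) 0.0ms=0b +588.235ms=4/3b
2) 588.235ms=4/3b +588.235ms=4/3b
3) 1176.471ms=8/3b +588.235ms=4/3b
Σ=4b of 4 (136bpm 4/4) — PASS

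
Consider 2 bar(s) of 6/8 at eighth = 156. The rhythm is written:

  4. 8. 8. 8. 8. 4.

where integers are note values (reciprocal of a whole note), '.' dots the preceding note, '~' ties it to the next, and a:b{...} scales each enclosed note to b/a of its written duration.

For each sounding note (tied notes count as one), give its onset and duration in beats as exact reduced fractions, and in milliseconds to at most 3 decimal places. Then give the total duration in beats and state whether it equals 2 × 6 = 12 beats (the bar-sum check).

1) 0.0ms=0b +1153.846ms=3b
2) 1153.846ms=3b +576.923ms=3/2b
3) 1730.769ms=9/2b +576.923ms=3/2b
4) 2307.692ms=6b +576.923ms=3/2b
5) 2884.615ms=15/2b +576.923ms=3/2b
6) 3461.538ms=9b +1153.846ms=3b
Σ=12b of 12 (156bpm 6/8) — PASS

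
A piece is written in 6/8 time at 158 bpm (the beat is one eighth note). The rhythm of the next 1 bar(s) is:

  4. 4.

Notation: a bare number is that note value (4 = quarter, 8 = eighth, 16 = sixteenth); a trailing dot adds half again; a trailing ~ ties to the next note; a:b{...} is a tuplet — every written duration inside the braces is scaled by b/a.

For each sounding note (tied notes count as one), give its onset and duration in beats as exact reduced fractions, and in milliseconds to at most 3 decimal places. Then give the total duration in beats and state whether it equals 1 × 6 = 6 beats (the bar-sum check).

1) 0.0ms=0b +1139.241ms=3b
2) 1139.241ms=3b +1139.241ms=3b
Σ=6b of 6 (158bpm 6/8) — PASS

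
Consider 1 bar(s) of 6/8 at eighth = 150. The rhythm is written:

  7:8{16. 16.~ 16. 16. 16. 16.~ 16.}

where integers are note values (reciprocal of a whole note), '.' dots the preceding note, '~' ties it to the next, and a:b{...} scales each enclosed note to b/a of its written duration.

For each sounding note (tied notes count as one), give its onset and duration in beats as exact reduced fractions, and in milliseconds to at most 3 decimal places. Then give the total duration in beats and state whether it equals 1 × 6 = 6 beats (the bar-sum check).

1) 0.0ms=0b +342.857ms=6/7b
2) 342.857ms=6/7b +685.714ms=12/7b
3) 1028.571ms=18/7b +342.857ms=6/7b
4) 1371.429ms=24/7b +342.857ms=6/7b
5) 1714.286ms=30/7b +685.714ms=12/7b
Σ=6b of 6 (150bpm 6/8) — PASS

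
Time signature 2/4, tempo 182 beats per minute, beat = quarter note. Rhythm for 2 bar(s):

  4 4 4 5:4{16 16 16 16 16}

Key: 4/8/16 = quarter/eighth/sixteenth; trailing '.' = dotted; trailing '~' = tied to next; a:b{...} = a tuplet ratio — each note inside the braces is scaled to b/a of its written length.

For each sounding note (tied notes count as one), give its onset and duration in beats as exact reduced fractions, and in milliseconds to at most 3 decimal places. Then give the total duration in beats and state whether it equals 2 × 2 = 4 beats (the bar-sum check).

1) 0.0ms=0b +329.67ms=1b
2) 329.67ms=1b +329.67ms=1b
3) 659.341ms=2b +329.67ms=1b
4) 989.011ms=3b +65.934ms=1/5b
5) 1054.945ms=16/5b +65.934ms=1/5b
6) 1120.879ms=17/5b +65.934ms=1/5b
7) 1186.813ms=18/5b +65.934ms=1/5b
8) 1252.747ms=19/5b +65.934ms=1/5b
Σ=4b of 4 (182bpm 2/4) — PASS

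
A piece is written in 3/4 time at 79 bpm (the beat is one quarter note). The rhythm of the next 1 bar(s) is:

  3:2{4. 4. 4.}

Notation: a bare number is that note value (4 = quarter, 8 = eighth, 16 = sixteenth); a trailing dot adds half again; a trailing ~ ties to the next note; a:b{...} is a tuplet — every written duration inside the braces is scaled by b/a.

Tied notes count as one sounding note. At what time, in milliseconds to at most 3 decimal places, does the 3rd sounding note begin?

note 3 onset = 2b = 1518.987ms

1. 0.0ms @ 0 + 759.494ms (1)
2. 759.494ms @ 1 + 759.494ms (1)
3. 1518.987ms @ 2 + 759.494ms (1)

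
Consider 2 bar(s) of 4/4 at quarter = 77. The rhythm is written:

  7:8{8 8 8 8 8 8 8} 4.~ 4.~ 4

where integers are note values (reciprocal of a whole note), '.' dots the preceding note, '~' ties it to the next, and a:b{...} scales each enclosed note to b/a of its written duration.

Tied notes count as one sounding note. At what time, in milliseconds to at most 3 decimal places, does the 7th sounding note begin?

1. 0.0ms @ 0 + 445.269ms (4/7)
2. 445.269ms @ 4/7 + 445.269ms (4/7)
3. 890.538ms @ 8/7 + 445.269ms (4/7)
4. 1335.807ms @ 12/7 + 445.269ms (4/7)
5. 1781.076ms @ 16/7 + 445.269ms (4/7)
6. 2226.345ms @ 20/7 + 445.269ms (4/7)
7. 2671.614ms @ 24/7 + 445.269ms (4/7)
8. 3116.883ms @ 4 + 3116.883ms (4)

note 7 onset = 24/7b = 2671.614ms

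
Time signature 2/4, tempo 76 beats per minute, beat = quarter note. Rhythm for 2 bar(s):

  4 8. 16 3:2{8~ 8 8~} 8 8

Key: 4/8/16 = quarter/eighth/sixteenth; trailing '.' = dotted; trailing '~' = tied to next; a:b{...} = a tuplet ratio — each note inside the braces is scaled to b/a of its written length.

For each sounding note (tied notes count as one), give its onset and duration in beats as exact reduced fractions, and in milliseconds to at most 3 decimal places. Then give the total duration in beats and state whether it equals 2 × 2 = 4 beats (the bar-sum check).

1) 0.0ms=0b +789.474ms=1b
2) 789.474ms=1b +592.105ms=3/4b
3) 1381.579ms=7/4b +197.368ms=1/4b
4) 1578.947ms=2b +526.316ms=2/3b
5) 2105.263ms=8/3b +657.895ms=5/6b
6) 2763.158ms=7/2b +394.737ms=1/2b
Σ=4b of 4 (76bpm 2/4) — PASS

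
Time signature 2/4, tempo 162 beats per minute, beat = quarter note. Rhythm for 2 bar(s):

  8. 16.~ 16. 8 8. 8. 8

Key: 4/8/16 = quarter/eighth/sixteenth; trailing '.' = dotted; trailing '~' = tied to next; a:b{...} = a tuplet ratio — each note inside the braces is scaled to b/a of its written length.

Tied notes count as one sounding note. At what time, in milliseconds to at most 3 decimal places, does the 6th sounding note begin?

note 6 onset = 7/2b = 1296.296ms

1. 0.0ms @ 0 + 277.778ms (3/4)
2. 277.778ms @ 3/4 + 277.778ms (3/4)
3. 555.556ms @ 3/2 + 185.185ms (1/2)
4. 740.741ms @ 2 + 277.778ms (3/4)
5. 1018.519ms @ 11/4 + 277.778ms (3/4)
6. 1296.296ms @ 7/2 + 185.185ms (1/2)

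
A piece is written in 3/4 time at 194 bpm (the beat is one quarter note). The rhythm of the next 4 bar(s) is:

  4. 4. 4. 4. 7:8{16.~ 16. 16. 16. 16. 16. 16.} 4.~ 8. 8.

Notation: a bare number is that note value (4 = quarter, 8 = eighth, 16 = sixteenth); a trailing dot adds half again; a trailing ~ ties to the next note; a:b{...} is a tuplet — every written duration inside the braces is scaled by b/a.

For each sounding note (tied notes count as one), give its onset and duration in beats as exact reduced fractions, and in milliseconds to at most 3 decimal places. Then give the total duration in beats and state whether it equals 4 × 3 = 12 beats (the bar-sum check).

1) 0.0ms=0b +463.918ms=3/2b
2) 463.918ms=3/2b +463.918ms=3/2b
3) 927.835ms=3b +463.918ms=3/2b
4) 1391.753ms=9/2b +463.918ms=3/2b
5) 1855.67ms=6b +265.096ms=6/7b
6) 2120.766ms=48/7b +132.548ms=3/7b
7) 2253.314ms=51/7b +132.548ms=3/7b
8) 2385.862ms=54/7b +132.548ms=3/7b
9) 2518.409ms=57/7b +132.548ms=3/7b
10) 2650.957ms=60/7b +132.548ms=3/7b
11) 2783.505ms=9b +695.876ms=9/4b
12) 3479.381ms=45/4b +231.959ms=3/4b
Σ=12b of 12 (194bpm 3/4) — PASS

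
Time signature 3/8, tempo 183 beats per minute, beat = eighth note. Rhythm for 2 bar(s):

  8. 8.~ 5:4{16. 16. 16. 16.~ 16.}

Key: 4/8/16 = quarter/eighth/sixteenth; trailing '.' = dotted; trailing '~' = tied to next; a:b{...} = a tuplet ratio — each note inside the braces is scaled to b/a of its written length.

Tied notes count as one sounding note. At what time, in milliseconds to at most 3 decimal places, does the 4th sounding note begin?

note 4 onset = 21/5b = 1377.049ms

1. 0.0ms @ 0 + 491.803ms (3/2)
2. 491.803ms @ 3/2 + 688.525ms (21/10)
3. 1180.328ms @ 18/5 + 196.721ms (3/5)
4. 1377.049ms @ 21/5 + 196.721ms (3/5)
5. 1573.77ms @ 24/5 + 393.443ms (6/5)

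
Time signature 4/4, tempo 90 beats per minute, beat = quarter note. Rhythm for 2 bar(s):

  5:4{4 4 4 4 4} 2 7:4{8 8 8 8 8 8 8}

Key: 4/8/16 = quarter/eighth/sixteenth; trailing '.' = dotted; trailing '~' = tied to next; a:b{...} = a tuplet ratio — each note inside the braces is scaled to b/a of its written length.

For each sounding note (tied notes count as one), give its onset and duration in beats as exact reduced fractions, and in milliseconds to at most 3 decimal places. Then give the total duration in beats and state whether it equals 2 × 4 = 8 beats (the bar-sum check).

1) 0.0ms=0b +533.333ms=4/5b
2) 533.333ms=4/5b +533.333ms=4/5b
3) 1066.667ms=8/5b +533.333ms=4/5b
4) 1600.0ms=12/5b +533.333ms=4/5b
5) 2133.333ms=16/5b +533.333ms=4/5b
6) 2666.667ms=4b +1333.333ms=2b
7) 4000.0ms=6b +190.476ms=2/7b
8) 4190.476ms=44/7b +190.476ms=2/7b
9) 4380.952ms=46/7b +190.476ms=2/7b
10) 4571.429ms=48/7b +190.476ms=2/7b
11) 4761.905ms=50/7b +190.476ms=2/7b
12) 4952.381ms=52/7b +190.476ms=2/7b
13) 5142.857ms=54/7b +190.476ms=2/7b
Σ=8b of 8 (90bpm 4/4) — PASS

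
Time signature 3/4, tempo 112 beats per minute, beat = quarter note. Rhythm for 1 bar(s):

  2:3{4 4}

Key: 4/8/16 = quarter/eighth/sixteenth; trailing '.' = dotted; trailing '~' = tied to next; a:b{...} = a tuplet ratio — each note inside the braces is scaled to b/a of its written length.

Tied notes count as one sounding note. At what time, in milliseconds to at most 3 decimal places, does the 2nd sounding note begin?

note 2 onset = 3/2b = 803.571ms

1. 0.0ms @ 0 + 803.571ms (3/2)
2. 803.571ms @ 3/2 + 803.571ms (3/2)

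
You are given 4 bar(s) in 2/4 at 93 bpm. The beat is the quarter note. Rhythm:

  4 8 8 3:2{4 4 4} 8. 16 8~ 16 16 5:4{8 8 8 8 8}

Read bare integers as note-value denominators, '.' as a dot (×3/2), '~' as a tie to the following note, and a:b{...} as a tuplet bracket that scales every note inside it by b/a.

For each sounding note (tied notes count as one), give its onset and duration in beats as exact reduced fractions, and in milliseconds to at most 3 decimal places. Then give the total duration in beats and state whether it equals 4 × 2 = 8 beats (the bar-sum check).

1) 0.0ms=0b +645.161ms=1b
2) 645.161ms=1b +322.581ms=1/2b
3) 967.742ms=3/2b +322.581ms=1/2b
4) 1290.323ms=2b +430.108ms=2/3b
5) 1720.43ms=8/3b +430.108ms=2/3b
6) 2150.538ms=10/3b +430.108ms=2/3b
7) 2580.645ms=4b +483.871ms=3/4b
8) 3064.516ms=19/4b +161.29ms=1/4b
9) 3225.806ms=5b +483.871ms=3/4b
10) 3709.677ms=23/4b +161.29ms=1/4b
11) 3870.968ms=6b +258.065ms=2/5b
12) 4129.032ms=32/5b +258.065ms=2/5b
13) 4387.097ms=34/5b +258.065ms=2/5b
14) 4645.161ms=36/5b +258.065ms=2/5b
15) 4903.226ms=38/5b +258.065ms=2/5b
Σ=8b of 8 (93bpm 2/4) — PASS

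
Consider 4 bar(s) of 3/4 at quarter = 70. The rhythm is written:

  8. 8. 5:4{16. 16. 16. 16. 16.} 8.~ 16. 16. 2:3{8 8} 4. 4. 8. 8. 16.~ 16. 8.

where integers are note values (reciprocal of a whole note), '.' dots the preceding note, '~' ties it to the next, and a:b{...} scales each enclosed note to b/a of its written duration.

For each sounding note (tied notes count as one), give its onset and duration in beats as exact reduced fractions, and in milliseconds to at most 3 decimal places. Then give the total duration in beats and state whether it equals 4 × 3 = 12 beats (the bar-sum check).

1) 0.0ms=0b +642.857ms=3/4b
2) 642.857ms=3/4b +642.857ms=3/4b
3) 1285.714ms=3/2b +257.143ms=3/10b
4) 1542.857ms=9/5b +257.143ms=3/10b
5) 1800.0ms=21/10b +257.143ms=3/10b
6) 2057.143ms=12/5b +257.143ms=3/10b
7) 2314.286ms=27/10b +257.143ms=3/10b
8) 2571.429ms=3b +964.286ms=9/8b
9) 3535.714ms=33/8b +321.429ms=3/8b
10) 3857.143ms=9/2b +642.857ms=3/4b
11) 4500.0ms=21/4b +642.857ms=3/4b
12) 5142.857ms=6b +1285.714ms=3/2b
13) 6428.571ms=15/2b +1285.714ms=3/2b
14) 7714.286ms=9b +642.857ms=3/4b
15) 8357.143ms=39/4b +642.857ms=3/4b
16) 9000.0ms=21/2b +642.857ms=3/4b
17) 9642.857ms=45/4b +642.857ms=3/4b
Σ=12b of 12 (70bpm 3/4) — PASS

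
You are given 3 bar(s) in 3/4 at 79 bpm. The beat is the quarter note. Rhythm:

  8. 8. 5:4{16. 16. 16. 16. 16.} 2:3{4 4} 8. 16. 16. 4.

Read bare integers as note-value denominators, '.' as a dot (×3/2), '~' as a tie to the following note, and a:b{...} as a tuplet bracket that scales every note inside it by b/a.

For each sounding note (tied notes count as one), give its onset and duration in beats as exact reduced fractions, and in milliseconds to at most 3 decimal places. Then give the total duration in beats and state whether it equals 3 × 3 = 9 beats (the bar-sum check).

1) 0.0ms=0b +569.62ms=3/4b
2) 569.62ms=3/4b +569.62ms=3/4b
3) 1139.241ms=3/2b +227.848ms=3/10b
4) 1367.089ms=9/5b +227.848ms=3/10b
5) 1594.937ms=21/10b +227.848ms=3/10b
6) 1822.785ms=12/5b +227.848ms=3/10b
7) 2050.633ms=27/10b +227.848ms=3/10b
8) 2278.481ms=3b +1139.241ms=3/2b
9) 3417.722ms=9/2b +1139.241ms=3/2b
10) 4556.962ms=6b +569.62ms=3/4b
11) 5126.582ms=27/4b +284.81ms=3/8b
12) 5411.392ms=57/8b +284.81ms=3/8b
13) 5696.203ms=15/2b +1139.241ms=3/2b
Σ=9b of 9 (79bpm 3/4) — PASS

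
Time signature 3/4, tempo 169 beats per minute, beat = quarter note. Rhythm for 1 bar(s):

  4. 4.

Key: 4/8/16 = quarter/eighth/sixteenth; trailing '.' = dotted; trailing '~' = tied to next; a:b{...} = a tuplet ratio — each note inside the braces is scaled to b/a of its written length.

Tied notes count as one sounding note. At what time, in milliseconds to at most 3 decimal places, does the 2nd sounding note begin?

note 2 onset = 3/2b = 532.544ms

1. 0.0ms @ 0 + 532.544ms (3/2)
2. 532.544ms @ 3/2 + 532.544ms (3/2)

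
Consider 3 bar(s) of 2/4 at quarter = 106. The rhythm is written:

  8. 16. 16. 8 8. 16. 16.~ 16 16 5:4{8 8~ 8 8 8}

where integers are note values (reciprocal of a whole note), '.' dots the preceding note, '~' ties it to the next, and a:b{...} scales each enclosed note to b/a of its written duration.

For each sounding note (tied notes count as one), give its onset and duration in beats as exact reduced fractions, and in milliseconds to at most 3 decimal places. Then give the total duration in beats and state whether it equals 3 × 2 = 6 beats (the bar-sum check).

1) 0.0ms=0b +424.528ms=3/4b
2) 424.528ms=3/4b +212.264ms=3/8b
3) 636.792ms=9/8b +212.264ms=3/8b
4) 849.057ms=3/2b +283.019ms=1/2b
5) 1132.075ms=2b +424.528ms=3/4b
6) 1556.604ms=11/4b +212.264ms=3/8b
7) 1768.868ms=25/8b +353.774ms=5/8b
8) 2122.642ms=15/4b +141.509ms=1/4b
9) 2264.151ms=4b +226.415ms=2/5b
10) 2490.566ms=22/5b +452.83ms=4/5b
11) 2943.396ms=26/5b +226.415ms=2/5b
12) 3169.811ms=28/5b +226.415ms=2/5b
Σ=6b of 6 (106bpm 2/4) — PASS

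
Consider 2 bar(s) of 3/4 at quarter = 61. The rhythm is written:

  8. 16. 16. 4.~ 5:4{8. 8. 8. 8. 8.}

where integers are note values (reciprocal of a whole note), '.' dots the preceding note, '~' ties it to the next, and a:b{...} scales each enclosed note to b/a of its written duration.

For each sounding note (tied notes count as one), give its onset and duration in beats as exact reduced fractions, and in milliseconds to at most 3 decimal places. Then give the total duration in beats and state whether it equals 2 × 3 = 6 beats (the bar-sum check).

1) 0.0ms=0b +737.705ms=3/4b
2) 737.705ms=3/4b +368.852ms=3/8b
3) 1106.557ms=9/8b +368.852ms=3/8b
4) 1475.41ms=3/2b +2065.574ms=21/10b
5) 3540.984ms=18/5b +590.164ms=3/5b
6) 4131.148ms=21/5b +590.164ms=3/5b
7) 4721.311ms=24/5b +590.164ms=3/5b
8) 5311.475ms=27/5b +590.164ms=3/5b
Σ=6b of 6 (61bpm 3/4) — PASS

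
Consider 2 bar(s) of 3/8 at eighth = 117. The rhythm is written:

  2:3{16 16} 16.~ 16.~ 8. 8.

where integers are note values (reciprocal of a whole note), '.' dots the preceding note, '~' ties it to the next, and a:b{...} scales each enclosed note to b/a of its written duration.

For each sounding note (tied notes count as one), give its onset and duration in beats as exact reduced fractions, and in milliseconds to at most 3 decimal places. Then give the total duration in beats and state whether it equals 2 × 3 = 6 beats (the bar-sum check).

1) 0.0ms=0b +384.615ms=3/4b
2) 384.615ms=3/4b +384.615ms=3/4b
3) 769.231ms=3/2b +1538.462ms=3b
4) 2307.692ms=9/2b +769.231ms=3/2b
Σ=6b of 6 (117bpm 3/8) — PASS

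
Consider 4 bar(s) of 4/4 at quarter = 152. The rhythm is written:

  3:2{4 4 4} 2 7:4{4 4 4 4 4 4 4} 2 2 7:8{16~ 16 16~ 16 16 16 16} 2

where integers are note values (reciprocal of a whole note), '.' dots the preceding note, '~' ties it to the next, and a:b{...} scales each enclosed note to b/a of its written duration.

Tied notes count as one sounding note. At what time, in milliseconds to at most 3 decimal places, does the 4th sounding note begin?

note 4 onset = 2b = 789.474ms

1. 0.0ms @ 0 + 263.158ms (2/3)
2. 263.158ms @ 2/3 + 263.158ms (2/3)
3. 526.316ms @ 4/3 + 263.158ms (2/3)
4. 789.474ms @ 2 + 789.474ms (2)
5. 1578.947ms @ 4 + 225.564ms (4/7)
6. 1804.511ms @ 32/7 + 225.564ms (4/7)
7. 2030.075ms @ 36/7 + 225.564ms (4/7)
8. 2255.639ms @ 40/7 + 225.564ms (4/7)
9. 2481.203ms @ 44/7 + 225.564ms (4/7)
10. 2706.767ms @ 48/7 + 225.564ms (4/7)
11. 2932.331ms @ 52/7 + 225.564ms (4/7)
12. 3157.895ms @ 8 + 789.474ms (2)
13. 3947.368ms @ 10 + 789.474ms (2)
14. 4736.842ms @ 12 + 225.564ms (4/7)
15. 4962.406ms @ 88/7 + 225.564ms (4/7)
16. 5187.97ms @ 92/7 + 112.782ms (2/7)
17. 5300.752ms @ 94/7 + 112.782ms (2/7)
18. 5413.534ms @ 96/7 + 112.782ms (2/7)
19. 5526.316ms @ 14 + 789.474ms (2)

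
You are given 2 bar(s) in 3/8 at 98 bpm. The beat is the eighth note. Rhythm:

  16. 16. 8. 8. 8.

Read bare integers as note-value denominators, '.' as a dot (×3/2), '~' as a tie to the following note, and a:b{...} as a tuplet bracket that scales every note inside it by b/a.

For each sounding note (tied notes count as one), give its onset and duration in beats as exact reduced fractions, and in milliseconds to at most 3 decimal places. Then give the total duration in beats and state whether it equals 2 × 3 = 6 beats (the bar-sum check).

1) 0.0ms=0b +459.184ms=3/4b
2) 459.184ms=3/4b +459.184ms=3/4b
3) 918.367ms=3/2b +918.367ms=3/2b
4) 1836.735ms=3b +918.367ms=3/2b
5) 2755.102ms=9/2b +918.367ms=3/2b
Σ=6b of 6 (98bpm 3/8) — PASS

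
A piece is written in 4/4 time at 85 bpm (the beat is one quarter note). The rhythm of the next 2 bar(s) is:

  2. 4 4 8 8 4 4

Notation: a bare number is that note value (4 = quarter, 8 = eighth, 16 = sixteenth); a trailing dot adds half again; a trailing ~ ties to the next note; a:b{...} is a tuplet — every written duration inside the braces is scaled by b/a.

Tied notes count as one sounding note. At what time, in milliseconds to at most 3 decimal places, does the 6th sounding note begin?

note 6 onset = 6b = 4235.294ms

1. 0.0ms @ 0 + 2117.647ms (3)
2. 2117.647ms @ 3 + 705.882ms (1)
3. 2823.529ms @ 4 + 705.882ms (1)
4. 3529.412ms @ 5 + 352.941ms (1/2)
5. 3882.353ms @ 11/2 + 352.941ms (1/2)
6. 4235.294ms @ 6 + 705.882ms (1)
7. 4941.176ms @ 7 + 705.882ms (1)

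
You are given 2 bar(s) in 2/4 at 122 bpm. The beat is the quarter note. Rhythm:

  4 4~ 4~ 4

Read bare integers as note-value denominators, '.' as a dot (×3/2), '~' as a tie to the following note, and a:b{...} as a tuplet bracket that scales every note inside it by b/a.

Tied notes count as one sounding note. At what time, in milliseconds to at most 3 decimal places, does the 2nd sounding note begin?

note 2 onset = 1b = 491.803ms

1. 0.0ms @ 0 + 491.803ms (1)
2. 491.803ms @ 1 + 1475.41ms (3)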